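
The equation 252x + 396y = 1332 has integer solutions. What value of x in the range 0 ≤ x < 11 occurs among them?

10

gcd(252, 396) = 36 (Euclid: 396 = 1·252 + 144; 252 = 1·144 + 108; 144 = 1·108 + 36; 108 = 3·36 + 0), and 36 | 1332.
Extended Euclid: 252·(-3) + 396·(2) = 36. Scale by 37: x₀ = -111.
General solution x = x₀ + 11t; reducing mod 11 gives x = 10 (and y = -3).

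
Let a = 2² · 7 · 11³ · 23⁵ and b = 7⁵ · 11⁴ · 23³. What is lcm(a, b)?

max exponent per prime: 2² · 7⁵ · 11⁴ · 23⁵ = 6335196822333764

6335196822333764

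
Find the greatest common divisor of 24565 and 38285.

Euclid: 38285 = 1·24565 + 13720; 24565 = 1·13720 + 10845; 13720 = 1·10845 + 2875; 10845 = 3·2875 + 2220; 2875 = 1·2220 + 655; 2220 = 3·655 + 255; 655 = 2·255 + 145; 255 = 1·145 + 110; 145 = 1·110 + 35; 110 = 3·35 + 5; 35 = 7·5 + 0. Last nonzero remainder: 5.

5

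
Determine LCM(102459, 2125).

gcd first: 102459 = 48·2125 + 459; 2125 = 4·459 + 289; 459 = 1·289 + 170; 289 = 1·170 + 119; 170 = 1·119 + 51; 119 = 2·51 + 17; 51 = 3·17 + 0 → gcd = 17
lcm = 102459·2125/gcd = 217725375/17 = 12807375

12807375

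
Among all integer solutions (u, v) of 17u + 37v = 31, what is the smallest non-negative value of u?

gcd(17, 37) = 1 (Euclid: 37 = 2·17 + 3; 17 = 5·3 + 2; 3 = 1·2 + 1; 2 = 2·1 + 0), and 1 | 31.
Extended Euclid: 17·(-13) + 37·(6) = 1. Scale by 31: u₀ = -403.
General solution u = u₀ + 37t; reducing mod 37 gives u = 4 (and v = -1).

4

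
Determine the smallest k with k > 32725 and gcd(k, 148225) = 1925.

gcd(k, 148225) = 1925 forces 1925 | k; write k = 1925s. Then gcd(1925s, 1925·77) = 1925·gcd(s, 77), so need gcd(s, 77) = 1.
1925s > 32725 gives s ≥ 18. The least s ≥ 18 coprime to 77 is 18, so k = 1925·18 = 34650.

34650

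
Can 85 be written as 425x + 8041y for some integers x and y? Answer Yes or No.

gcd(425, 8041): 8041 = 18·425 + 391; 425 = 1·391 + 34; 391 = 11·34 + 17; 34 = 2·17 + 0 → 17
17 divides 85, so a solution exists.

Yes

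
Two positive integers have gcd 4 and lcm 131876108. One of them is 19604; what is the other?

26908

u·v = gcd·lcm = 4·131876108 = 527504432, so v = 527504432/19604 = 26908.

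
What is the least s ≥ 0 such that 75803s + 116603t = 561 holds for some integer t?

1106

Euclid: 116603 = 1·75803 + 40800; 75803 = 1·40800 + 35003; 40800 = 1·35003 + 5797; 35003 = 6·5797 + 221; 5797 = 26·221 + 51; 221 = 4·51 + 17; 51 = 3·17 + 0 → gcd = 17; 561 = 17·33.
Back-substitution yields 75803·(2112) + 116603·(-1373) = 17, so one solution is s = 2112·33 = 69696, t = -1373·33 = -45309.
Solutions in s differ by 116603/17 = 6859; the one in [0, 6859) is 69696 mod 6859 = 1106.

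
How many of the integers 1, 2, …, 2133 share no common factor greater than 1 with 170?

804

Prime factors of 170: 2, 5, 17. Count integers ≤ 2133 divisible by none of them.
By inclusion–exclusion: 2133 − ⌊2133/2⌋ − ⌊2133/5⌋ − ⌊2133/17⌋ + ⌊2133/10⌋ + ⌊2133/34⌋ + ⌊2133/85⌋ − ⌊2133/170⌋ = 804.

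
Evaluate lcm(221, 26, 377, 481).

474266

lcm(221, 26) = 221·26/gcd = 5746/13 = 442
lcm(442, 377) = 442·377/gcd = 166634/13 = 12818
lcm(12818, 481) = 12818·481/gcd = 6165458/13 = 474266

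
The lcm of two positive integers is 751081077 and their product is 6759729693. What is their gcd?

9

From gcd × lcm = mn: gcd = 6759729693 / 751081077 = 9.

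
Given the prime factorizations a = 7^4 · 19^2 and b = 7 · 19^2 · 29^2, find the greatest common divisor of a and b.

2527

min exponent per shared prime: 7 · 19^2 = 2527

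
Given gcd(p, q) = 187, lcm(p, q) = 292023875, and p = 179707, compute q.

303875

Using pq = gcd(p,q)·lcm(p,q) = 187·292023875 = 54608464625, we get q = 54608464625/179707 = 303875.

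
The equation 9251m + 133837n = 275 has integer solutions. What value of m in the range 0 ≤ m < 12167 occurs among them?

gcd(9251, 133837) = 11 (Euclid: 133837 = 14·9251 + 4323; 9251 = 2·4323 + 605; 4323 = 7·605 + 88; 605 = 6·88 + 77; 88 = 1·77 + 11; 77 = 7·11 + 0), and 11 | 275.
Extended Euclid: 9251·(-1548) + 133837·(107) = 11. Scale by 25: m₀ = -38700.
General solution m = m₀ + 12167t; reducing mod 12167 gives m = 9968 (and n = -689).

9968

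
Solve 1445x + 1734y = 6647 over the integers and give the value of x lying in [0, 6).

1

Euclid: 1734 = 1·1445 + 289; 1445 = 5·289 + 0 → gcd = 289; 6647 = 289·23.
Back-substitution yields 1445·(-1) + 1734·(1) = 289, so one solution is x = -1·23 = -23, y = 1·23 = 23.
Solutions in x differ by 1734/289 = 6; the one in [0, 6) is -23 mod 6 = 1.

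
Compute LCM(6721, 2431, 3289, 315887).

lcm(6721, 2431) = 6721·2431/gcd = 16338751/143 = 114257
lcm(114257, 3289) = 114257·3289/gcd = 375791273/143 = 2627911
lcm(2627911, 315887) = 2627911·315887/gcd = 830122922057/6721 = 123511817

123511817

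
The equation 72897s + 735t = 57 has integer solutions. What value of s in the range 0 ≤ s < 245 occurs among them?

6

Reduce mod 735: 72897s ≡ 57 (mod 735). With g = gcd(72897, 735) = 3 dividing 57, divide through: 24299s ≡ 19 (mod 245).
Since gcd(24299, 245) = 1, s ≡ 19·(24299)⁻¹ ≡ 6 (mod 245). Smallest non-negative: 6.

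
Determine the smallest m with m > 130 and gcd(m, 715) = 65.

gcd(m, 715) = 65 forces 65 | m; write m = 65s. Then gcd(65s, 65·11) = 65·gcd(s, 11), so need gcd(s, 11) = 1.
65s > 130 gives s ≥ 3. The least s ≥ 3 coprime to 11 is 3, so m = 65·3 = 195.

195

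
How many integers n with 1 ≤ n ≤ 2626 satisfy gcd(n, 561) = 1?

1499

561 = 3·11·17. Inclusion–exclusion on these primes:
2626 − ⌊2626/3⌋ − ⌊2626/11⌋ − ⌊2626/17⌋ + ⌊2626/33⌋ + ⌊2626/51⌋ + ⌊2626/187⌋ − ⌊2626/561⌋ = 1499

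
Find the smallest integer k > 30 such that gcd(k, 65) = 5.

35

Multiples of 5 above 30: 5·7, 5·8, … . Need the cofactor coprime to 65/5 = 13.
Checking s = 7, 8, … the first with gcd(s, 13) = 1 is s = 7, giving 35.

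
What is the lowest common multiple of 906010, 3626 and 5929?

906010 = 2 · 5 · 7² · 43²; 3626 = 2 · 7² · 37; 5929 = 7² · 11²
lcm takes max exponent of each prime: 2 · 5 · 7² · 11² · 37 · 43² = 4056206770

4056206770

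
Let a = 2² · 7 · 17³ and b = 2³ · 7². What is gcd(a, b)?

min exponent per shared prime: 2² · 7 = 28

28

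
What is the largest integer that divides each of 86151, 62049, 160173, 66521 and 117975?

13

86151 = 3 · 13 · 47²; 62049 = 3 · 13 · 37 · 43; 160173 = 3² · 13 · 37²; 66521 = 7 · 13 · 17 · 43; 117975 = 3 · 5² · 11² · 13
gcd takes min exponent of each prime: 13 = 13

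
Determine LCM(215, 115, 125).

215 = 5 · 43; 115 = 5 · 23; 125 = 5³
lcm takes max exponent of each prime: 5³ · 23 · 43 = 123625

123625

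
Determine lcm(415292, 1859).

772027828

gcd first: 415292 = 223·1859 + 735; 1859 = 2·735 + 389; 735 = 1·389 + 346; 389 = 1·346 + 43; 346 = 8·43 + 2; 43 = 21·2 + 1; 2 = 2·1 + 0 → gcd = 1
lcm = 415292·1859/gcd = 772027828/1 = 772027828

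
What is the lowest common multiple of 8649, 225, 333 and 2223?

1976080275

lcm(8649, 225) = 8649·225/gcd = 1946025/9 = 216225
lcm(216225, 333) = 216225·333/gcd = 72002925/9 = 8000325
lcm(8000325, 2223) = 8000325·2223/gcd = 17784722475/9 = 1976080275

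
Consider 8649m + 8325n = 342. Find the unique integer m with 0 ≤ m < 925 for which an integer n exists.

Reduce mod 8325: 8649m ≡ 342 (mod 8325). With g = gcd(8649, 8325) = 9 dividing 342, divide through: 961m ≡ 38 (mod 925).
Since gcd(961, 925) = 1, m ≡ 38·(961)⁻¹ ≡ 258 (mod 925). Smallest non-negative: 258.

258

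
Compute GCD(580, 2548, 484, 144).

4

gcd(580, 2548): 2548 = 4·580 + 228; 580 = 2·228 + 124; 228 = 1·124 + 104; 124 = 1·104 + 20; 104 = 5·20 + 4; 20 = 5·4 + 0 → 4
gcd(4, 484): 484 = 121·4 + 0 → 4
gcd(4, 144): 144 = 36·4 + 0 → 4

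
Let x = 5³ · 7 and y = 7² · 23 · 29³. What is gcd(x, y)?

min exponent per shared prime: 7 = 7

7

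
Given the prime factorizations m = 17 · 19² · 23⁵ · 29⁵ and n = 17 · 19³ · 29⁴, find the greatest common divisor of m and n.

min exponent per shared prime: 17 · 19² · 29⁴ = 4340583497

4340583497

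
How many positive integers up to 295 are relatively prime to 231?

Prime factors of 231: 3, 7, 11. Count integers ≤ 295 divisible by none of them.
By inclusion–exclusion: 295 − ⌊295/3⌋ − ⌊295/7⌋ − ⌊295/11⌋ + ⌊295/21⌋ + ⌊295/33⌋ + ⌊295/77⌋ − ⌊295/231⌋ = 153.

153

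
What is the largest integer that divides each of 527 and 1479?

527 = 17 · 31
1479 = 3 · 17 · 29
Common: 17 = 17

17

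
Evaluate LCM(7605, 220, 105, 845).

7605 = 3² · 5 · 13²; 220 = 2² · 5 · 11; 105 = 3 · 5 · 7; 845 = 5 · 13²
lcm takes max exponent of each prime: 2² · 3² · 5 · 7 · 11 · 13² = 2342340

2342340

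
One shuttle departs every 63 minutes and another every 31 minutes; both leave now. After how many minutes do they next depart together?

1953

63 = 3² · 7; 31 = 31
max exponents: 3² · 7 · 31 = 1953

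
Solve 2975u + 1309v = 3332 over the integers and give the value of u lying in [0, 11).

Euclid: 2975 = 2·1309 + 357; 1309 = 3·357 + 238; 357 = 1·238 + 119; 238 = 2·119 + 0 → gcd = 119; 3332 = 119·28.
Back-substitution yields 2975·(4) + 1309·(-9) = 119, so one solution is u = 4·28 = 112, v = -9·28 = -252.
Solutions in u differ by 1309/119 = 11; the one in [0, 11) is 112 mod 11 = 2.

2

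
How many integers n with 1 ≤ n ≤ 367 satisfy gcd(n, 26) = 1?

170

Prime factors of 26: 2, 13. Count integers ≤ 367 divisible by none of them.
By inclusion–exclusion: 367 − ⌊367/2⌋ − ⌊367/13⌋ + ⌊367/26⌋ = 170.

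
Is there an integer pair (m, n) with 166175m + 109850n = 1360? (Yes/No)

gcd(166175, 109850): 166175 = 1·109850 + 56325; 109850 = 1·56325 + 53525; 56325 = 1·53525 + 2800; 53525 = 19·2800 + 325; 2800 = 8·325 + 200; 325 = 1·200 + 125; 200 = 1·125 + 75; 125 = 1·75 + 50; 75 = 1·50 + 25; 50 = 2·25 + 0 → 25
25 does not divide 1360, so a solution does not exist.

No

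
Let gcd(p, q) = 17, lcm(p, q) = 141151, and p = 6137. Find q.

Using pq = gcd(p,q)·lcm(p,q) = 17·141151 = 2399567, we get q = 2399567/6137 = 391.

391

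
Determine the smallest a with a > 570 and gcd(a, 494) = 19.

Multiples of 19 above 570: 19·31, 19·32, … . Need the cofactor coprime to 494/19 = 26.
Checking s = 31, 32, … the first with gcd(s, 26) = 1 is s = 31, giving 589.

589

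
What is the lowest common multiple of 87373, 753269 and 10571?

3946376291

lcm(87373, 753269) = 87373·753269/gcd = 65815372337/517 = 127302461
lcm(127302461, 10571) = 127302461·10571/gcd = 1345714315231/341 = 3946376291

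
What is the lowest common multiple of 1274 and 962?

gcd first: 1274 = 1·962 + 312; 962 = 3·312 + 26; 312 = 12·26 + 0 → gcd = 26
lcm = 1274·962/gcd = 1225588/26 = 47138

47138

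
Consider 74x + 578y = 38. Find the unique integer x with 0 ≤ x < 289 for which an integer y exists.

gcd(74, 578) = 2 (Euclid: 578 = 7·74 + 60; 74 = 1·60 + 14; 60 = 4·14 + 4; 14 = 3·4 + 2; 4 = 2·2 + 0), and 2 | 38.
Extended Euclid: 74·(125) + 578·(-16) = 2. Scale by 19: x₀ = 2375.
General solution x = x₀ + 289t; reducing mod 289 gives x = 63 (and y = -8).

63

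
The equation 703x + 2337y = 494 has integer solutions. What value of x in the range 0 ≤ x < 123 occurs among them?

Reduce mod 2337: 703x ≡ 494 (mod 2337). With g = gcd(703, 2337) = 19 dividing 494, divide through: 37x ≡ 26 (mod 123).
Since gcd(37, 123) = 1, x ≡ 26·(37)⁻¹ ≡ 14 (mod 123). Smallest non-negative: 14.

14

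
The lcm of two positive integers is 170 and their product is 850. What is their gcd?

gcd·lcm = product, so gcd = 850/170 = 5.

5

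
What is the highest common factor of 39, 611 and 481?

39 = 3 · 13; 611 = 13 · 47; 481 = 13 · 37
gcd takes min exponent of each prime: 13 = 13

13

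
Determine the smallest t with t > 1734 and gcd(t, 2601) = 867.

Multiples of 867 above 1734: 867·3, 867·4, … . Need the cofactor coprime to 2601/867 = 3.
Checking s = 3, 4, … the first with gcd(s, 3) = 1 is s = 4, giving 3468.

3468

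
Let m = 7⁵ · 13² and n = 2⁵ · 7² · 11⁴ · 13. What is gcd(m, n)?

min exponent per shared prime: 7² · 13 = 637

637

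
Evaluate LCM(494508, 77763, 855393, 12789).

lcm(494508, 77763) = 494508·77763/gcd = 38454425604/147 = 261594732
lcm(261594732, 855393) = 261594732·855393/gcd = 223766302589676/77763 = 2877542052
lcm(2877542052, 12789) = 2877542052·12789/gcd = 36800885303028/4263 = 8632626156

8632626156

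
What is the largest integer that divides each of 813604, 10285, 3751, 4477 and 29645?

gcd(813604, 10285): 813604 = 79·10285 + 1089; 10285 = 9·1089 + 484; 1089 = 2·484 + 121; 484 = 4·121 + 0 → 121
gcd(121, 3751): 3751 = 31·121 + 0 → 121
gcd(121, 4477): 4477 = 37·121 + 0 → 121
gcd(121, 29645): 29645 = 245·121 + 0 → 121

121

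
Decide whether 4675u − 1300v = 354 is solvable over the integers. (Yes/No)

By Bézout, 4675u − 1300v = 354 has integer solutions iff gcd(4675, 1300) | 354.
Euclid: 4675 = 3·1300 + 775; 1300 = 1·775 + 525; 775 = 1·525 + 250; 525 = 2·250 + 25; 250 = 10·25 + 0. gcd = 25; 354 mod 25 = 4. No.

No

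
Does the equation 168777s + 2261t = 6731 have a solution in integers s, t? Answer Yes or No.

gcd(168777, 2261): 168777 = 74·2261 + 1463; 2261 = 1·1463 + 798; 1463 = 1·798 + 665; 798 = 1·665 + 133; 665 = 5·133 + 0 → 133
133 does not divide 6731, so a solution does not exist.

No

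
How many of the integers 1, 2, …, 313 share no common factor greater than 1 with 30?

Prime factors of 30: 2, 3, 5. Count integers ≤ 313 divisible by none of them.
By inclusion–exclusion: 313 − ⌊313/2⌋ − ⌊313/3⌋ − ⌊313/5⌋ + ⌊313/6⌋ + ⌊313/10⌋ + ⌊313/15⌋ − ⌊313/30⌋ = 84.

84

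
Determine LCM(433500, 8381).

gcd first: 433500 = 51·8381 + 6069; 8381 = 1·6069 + 2312; 6069 = 2·2312 + 1445; 2312 = 1·1445 + 867; 1445 = 1·867 + 578; 867 = 1·578 + 289; 578 = 2·289 + 0 → gcd = 289
lcm = 433500·8381/gcd = 3633163500/289 = 12571500

12571500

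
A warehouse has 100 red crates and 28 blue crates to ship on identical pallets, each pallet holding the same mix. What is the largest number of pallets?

4

100 = 2² · 5²
28 = 2² · 7
Common: 2² = 4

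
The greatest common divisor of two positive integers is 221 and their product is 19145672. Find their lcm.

Since gcd(m,n)·lcm(m,n) = mn, lcm = 19145672/221 = 86632.

86632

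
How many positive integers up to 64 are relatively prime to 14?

27

14 = 2·7. Inclusion–exclusion on these primes:
64 − ⌊64/2⌋ − ⌊64/7⌋ + ⌊64/14⌋ = 27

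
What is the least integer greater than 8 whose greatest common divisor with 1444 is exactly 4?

Multiples of 4 above 8: 4·3, 4·4, … . Need the cofactor coprime to 1444/4 = 361.
Checking s = 3, 4, … the first with gcd(s, 361) = 1 is s = 3, giving 12.

12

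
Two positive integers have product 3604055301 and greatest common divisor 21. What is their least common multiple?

171621681

For any two positive integers, gcd × lcm equals their product. Hence lcm = 3604055301 / 21 = 171621681.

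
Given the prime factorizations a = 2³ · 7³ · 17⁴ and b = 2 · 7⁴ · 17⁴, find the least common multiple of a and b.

max exponent per prime: 2³ · 7⁴ · 17⁴ = 1604271368

1604271368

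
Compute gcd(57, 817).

Euclid: 817 = 14·57 + 19; 57 = 3·19 + 0. Last nonzero remainder: 19.

19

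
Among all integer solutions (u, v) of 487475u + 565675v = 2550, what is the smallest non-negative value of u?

651

Euclid: 565675 = 1·487475 + 78200; 487475 = 6·78200 + 18275; 78200 = 4·18275 + 5100; 18275 = 3·5100 + 2975; 5100 = 1·2975 + 2125; 2975 = 1·2125 + 850; 2125 = 2·850 + 425; 850 = 2·425 + 0 → gcd = 425; 2550 = 425·6.
Back-substitution yields 487475·(-557) + 565675·(480) = 425, so one solution is u = -557·6 = -3342, v = 480·6 = 2880.
Solutions in u differ by 565675/425 = 1331; the one in [0, 1331) is -3342 mod 1331 = 651.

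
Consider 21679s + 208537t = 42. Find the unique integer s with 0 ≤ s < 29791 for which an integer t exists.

Euclid: 208537 = 9·21679 + 13426; 21679 = 1·13426 + 8253; 13426 = 1·8253 + 5173; 8253 = 1·5173 + 3080; 5173 = 1·3080 + 2093; 3080 = 1·2093 + 987; 2093 = 2·987 + 119; 987 = 8·119 + 35; 119 = 3·35 + 14; 35 = 2·14 + 7; 14 = 2·7 + 0 → gcd = 7; 42 = 7·6.
Back-substitution yields 21679·(12255) + 208537·(-1274) = 7, so one solution is s = 12255·6 = 73530, t = -1274·6 = -7644.
Solutions in s differ by 208537/7 = 29791; the one in [0, 29791) is 73530 mod 29791 = 13948.

13948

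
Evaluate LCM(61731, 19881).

61731 = 3² · 19³; 19881 = 3² · 47²
max exponents: 3² · 19³ · 47² = 136363779

136363779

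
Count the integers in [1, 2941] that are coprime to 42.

841

Prime factors of 42: 2, 3, 7. Count integers ≤ 2941 divisible by none of them.
By inclusion–exclusion: 2941 − ⌊2941/2⌋ − ⌊2941/3⌋ − ⌊2941/7⌋ + ⌊2941/6⌋ + ⌊2941/14⌋ + ⌊2941/21⌋ − ⌊2941/42⌋ = 841.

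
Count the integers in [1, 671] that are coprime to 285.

339

Prime factors of 285: 3, 5, 19. Count integers ≤ 671 divisible by none of them.
By inclusion–exclusion: 671 − ⌊671/3⌋ − ⌊671/5⌋ − ⌊671/19⌋ + ⌊671/15⌋ + ⌊671/57⌋ + ⌊671/95⌋ − ⌊671/285⌋ = 339.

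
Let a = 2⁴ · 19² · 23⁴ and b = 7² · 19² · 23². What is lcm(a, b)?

max exponent per prime: 2⁴ · 7² · 19² · 23⁴ = 79201719184

79201719184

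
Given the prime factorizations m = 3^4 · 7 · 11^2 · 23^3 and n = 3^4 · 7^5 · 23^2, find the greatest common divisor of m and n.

299943

min exponent per shared prime: 3^4 · 7 · 23^2 = 299943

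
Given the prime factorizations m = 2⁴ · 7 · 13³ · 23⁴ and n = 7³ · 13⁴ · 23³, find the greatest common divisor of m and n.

min exponent per shared prime: 7 · 13³ · 23³ = 187116293

187116293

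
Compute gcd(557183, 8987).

11

557183 = 11 · 37³
8987 = 11 · 19 · 43
Common: 11 = 11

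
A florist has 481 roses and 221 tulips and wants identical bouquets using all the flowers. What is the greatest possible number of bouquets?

481 = 13 · 37
221 = 13 · 17
Common: 13 = 13

13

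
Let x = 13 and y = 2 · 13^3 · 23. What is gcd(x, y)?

min exponent per shared prime: 13 = 13

13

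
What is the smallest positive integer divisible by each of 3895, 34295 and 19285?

3895 = 5 · 19 · 41; 34295 = 5 · 19³; 19285 = 5 · 7 · 19 · 29
lcm takes max exponent of each prime: 5 · 7 · 19³ · 29 · 41 = 285437285

285437285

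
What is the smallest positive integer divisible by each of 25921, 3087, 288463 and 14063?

56308266063

lcm(25921, 3087) = 25921·3087/gcd = 80018127/49 = 1633023
lcm(1633023, 288463) = 1633023·288463/gcd = 471066713649/343 = 1373372343
lcm(1373372343, 14063) = 1373372343·14063/gcd = 19313735259609/343 = 56308266063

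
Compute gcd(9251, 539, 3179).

11

gcd(9251, 539): 9251 = 17·539 + 88; 539 = 6·88 + 11; 88 = 8·11 + 0 → 11
gcd(11, 3179): 3179 = 289·11 + 0 → 11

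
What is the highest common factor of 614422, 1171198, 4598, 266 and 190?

38

gcd(614422, 1171198): 1171198 = 1·614422 + 556776; 614422 = 1·556776 + 57646; 556776 = 9·57646 + 37962; 57646 = 1·37962 + 19684; 37962 = 1·19684 + 18278; 19684 = 1·18278 + 1406; 18278 = 13·1406 + 0 → 1406
gcd(1406, 4598): 4598 = 3·1406 + 380; 1406 = 3·380 + 266; 380 = 1·266 + 114; 266 = 2·114 + 38; 114 = 3·38 + 0 → 38
gcd(38, 266): 266 = 7·38 + 0 → 38
gcd(38, 190): 190 = 5·38 + 0 → 38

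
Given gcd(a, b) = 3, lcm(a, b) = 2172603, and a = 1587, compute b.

4107

Using ab = gcd(a,b)·lcm(a,b) = 3·2172603 = 6517809, we get b = 6517809/1587 = 4107.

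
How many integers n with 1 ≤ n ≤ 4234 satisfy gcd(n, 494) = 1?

Prime factors of 494: 2, 13, 19. Count integers ≤ 4234 divisible by none of them.
By inclusion–exclusion: 4234 − ⌊4234/2⌋ − ⌊4234/13⌋ − ⌊4234/19⌋ + ⌊4234/26⌋ + ⌊4234/38⌋ + ⌊4234/247⌋ − ⌊4234/494⌋ = 1852.

1852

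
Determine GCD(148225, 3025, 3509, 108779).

gcd(148225, 3025): 148225 = 49·3025 + 0 → 3025
gcd(3025, 3509): 3509 = 1·3025 + 484; 3025 = 6·484 + 121; 484 = 4·121 + 0 → 121
gcd(121, 108779): 108779 = 899·121 + 0 → 121

121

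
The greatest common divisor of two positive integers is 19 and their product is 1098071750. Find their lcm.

For any two positive integers, gcd × lcm equals their product. Hence lcm = 1098071750 / 19 = 57793250.

57793250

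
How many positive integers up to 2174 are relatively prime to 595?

595 = 5·7·17. Inclusion–exclusion on these primes:
2174 − ⌊2174/5⌋ − ⌊2174/7⌋ − ⌊2174/17⌋ + ⌊2174/35⌋ + ⌊2174/85⌋ + ⌊2174/119⌋ − ⌊2174/595⌋ = 1405

1405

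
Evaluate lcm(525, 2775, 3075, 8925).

525 = 3 · 5² · 7; 2775 = 3 · 5² · 37; 3075 = 3 · 5² · 41; 8925 = 3 · 5² · 7 · 17
lcm takes max exponent of each prime: 3 · 5² · 7 · 17 · 37 · 41 = 13539225

13539225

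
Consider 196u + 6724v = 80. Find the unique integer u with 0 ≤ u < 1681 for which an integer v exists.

515

gcd(196, 6724) = 4 (Euclid: 6724 = 34·196 + 60; 196 = 3·60 + 16; 60 = 3·16 + 12; 16 = 1·12 + 4; 12 = 3·4 + 0), and 4 | 80.
Extended Euclid: 196·(446) + 6724·(-13) = 4. Scale by 20: u₀ = 8920.
General solution u = u₀ + 1681t; reducing mod 1681 gives u = 515 (and v = -15).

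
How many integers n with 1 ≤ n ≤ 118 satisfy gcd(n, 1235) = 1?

Prime factors of 1235: 5, 13, 19. Count integers ≤ 118 divisible by none of them.
By inclusion–exclusion: 118 − ⌊118/5⌋ − ⌊118/13⌋ − ⌊118/19⌋ + ⌊118/65⌋ + ⌊118/95⌋ + ⌊118/247⌋ − ⌊118/1235⌋ = 82.

82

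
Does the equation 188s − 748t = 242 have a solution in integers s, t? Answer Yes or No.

By Bézout, 188s − 748t = 242 has integer solutions iff gcd(188, 748) | 242.
Euclid: 748 = 3·188 + 184; 188 = 1·184 + 4; 184 = 46·4 + 0. gcd = 4; 242 mod 4 = 2. No.

No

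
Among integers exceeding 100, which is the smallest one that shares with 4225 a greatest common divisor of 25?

125

4225 = 25·169. Any x with gcd(x, 4225) = 25 is a multiple of 25, say 25s, with s coprime to 169.
Need s > 100/25, so s ≥ 5. First s ≥ 5 with gcd(s, 169) = 1 is s = 5. Thus x = 25·5 = 125.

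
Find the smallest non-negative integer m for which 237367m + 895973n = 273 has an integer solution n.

gcd(237367, 895973) = 13 (Euclid: 895973 = 3·237367 + 183872; 237367 = 1·183872 + 53495; 183872 = 3·53495 + 23387; 53495 = 2·23387 + 6721; 23387 = 3·6721 + 3224; 6721 = 2·3224 + 273; 3224 = 11·273 + 221; 273 = 1·221 + 52; 221 = 4·52 + 13; 52 = 4·13 + 0), and 13 | 273.
Extended Euclid: 237367·(-16397) + 895973·(4344) = 13. Scale by 21: m₀ = -344337.
General solution m = m₀ + 68921t; reducing mod 68921 gives m = 268 (and n = -71).

268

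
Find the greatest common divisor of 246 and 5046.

Euclid: 5046 = 20·246 + 126; 246 = 1·126 + 120; 126 = 1·120 + 6; 120 = 20·6 + 0. Last nonzero remainder: 6.

6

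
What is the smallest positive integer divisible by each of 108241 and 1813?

4004917

gcd first: 108241 = 59·1813 + 1274; 1813 = 1·1274 + 539; 1274 = 2·539 + 196; 539 = 2·196 + 147; 196 = 1·147 + 49; 147 = 3·49 + 0 → gcd = 49
lcm = 108241·1813/gcd = 196240933/49 = 4004917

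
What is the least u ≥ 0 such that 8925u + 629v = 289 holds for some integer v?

13

Reduce mod 629: 8925u ≡ 289 (mod 629). With g = gcd(8925, 629) = 17 dividing 289, divide through: 525u ≡ 17 (mod 37).
Since gcd(525, 37) = 1, u ≡ 17·(525)⁻¹ ≡ 13 (mod 37). Smallest non-negative: 13.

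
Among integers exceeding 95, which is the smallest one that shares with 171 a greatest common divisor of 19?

133

171 = 19·9. Any a with gcd(a, 171) = 19 is a multiple of 19, say 19s, with s coprime to 9.
Need s > 95/19, so s ≥ 6. First s ≥ 6 with gcd(s, 9) = 1 is s = 7. Thus a = 19·7 = 133.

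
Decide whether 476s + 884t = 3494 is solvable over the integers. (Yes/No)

No

By Bézout, 476s + 884t = 3494 has integer solutions iff gcd(476, 884) | 3494.
Euclid: 884 = 1·476 + 408; 476 = 1·408 + 68; 408 = 6·68 + 0. gcd = 68; 3494 mod 68 = 26. No.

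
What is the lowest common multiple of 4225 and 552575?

gcd first: 552575 = 130·4225 + 3325; 4225 = 1·3325 + 900; 3325 = 3·900 + 625; 900 = 1·625 + 275; 625 = 2·275 + 75; 275 = 3·75 + 50; 75 = 1·50 + 25; 50 = 2·25 + 0 → gcd = 25
lcm = 4225·552575/gcd = 2334629375/25 = 93385175

93385175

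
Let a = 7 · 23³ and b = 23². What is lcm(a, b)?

max exponent per prime: 7 · 23³ = 85169

85169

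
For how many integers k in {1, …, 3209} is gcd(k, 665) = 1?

665 = 5·7·19. Inclusion–exclusion on these primes:
3209 − ⌊3209/5⌋ − ⌊3209/7⌋ − ⌊3209/19⌋ + ⌊3209/35⌋ + ⌊3209/95⌋ + ⌊3209/133⌋ − ⌊3209/665⌋ = 2086

2086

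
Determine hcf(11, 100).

1

Euclid: 100 = 9·11 + 1; 11 = 11·1 + 0. Last nonzero remainder: 1.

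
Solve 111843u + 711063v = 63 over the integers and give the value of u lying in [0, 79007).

65694

Reduce mod 711063: 111843u ≡ 63 (mod 711063). With g = gcd(111843, 711063) = 9 dividing 63, divide through: 12427u ≡ 7 (mod 79007).
Since gcd(12427, 79007) = 1, u ≡ 7·(12427)⁻¹ ≡ 65694 (mod 79007). Smallest non-negative: 65694.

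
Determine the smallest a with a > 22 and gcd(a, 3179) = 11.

33

3179 = 11·289. Any a with gcd(a, 3179) = 11 is a multiple of 11, say 11s, with s coprime to 289.
Need s > 22/11, so s ≥ 3. First s ≥ 3 with gcd(s, 289) = 1 is s = 3. Thus a = 11·3 = 33.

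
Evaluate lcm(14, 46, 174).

28014

lcm(14, 46) = 14·46/gcd = 644/2 = 322
lcm(322, 174) = 322·174/gcd = 56028/2 = 28014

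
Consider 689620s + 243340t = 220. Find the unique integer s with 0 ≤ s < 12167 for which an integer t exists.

gcd(689620, 243340) = 20 (Euclid: 689620 = 2·243340 + 202940; 243340 = 1·202940 + 40400; 202940 = 5·40400 + 940; 40400 = 42·940 + 920; 940 = 1·920 + 20; 920 = 46·20 + 0), and 20 | 220.
Extended Euclid: 689620·(259) + 243340·(-734) = 20. Scale by 11: s₀ = 2849.
General solution s = s₀ + 12167k; reducing mod 12167 gives s = 2849 (and t = -8074).

2849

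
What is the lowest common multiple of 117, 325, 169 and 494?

1444950

117 = 3² · 13; 325 = 5² · 13; 169 = 13²; 494 = 2 · 13 · 19
lcm takes max exponent of each prime: 2 · 3² · 5² · 13² · 19 = 1444950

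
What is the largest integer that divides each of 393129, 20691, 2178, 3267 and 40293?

1089

393129 = 3² · 11² · 19²; 20691 = 3² · 11² · 19; 2178 = 2 · 3² · 11²; 3267 = 3³ · 11²; 40293 = 3² · 11² · 37
gcd takes min exponent of each prime: 3² · 11² = 1089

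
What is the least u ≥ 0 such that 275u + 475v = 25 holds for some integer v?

gcd(275, 475) = 25 (Euclid: 475 = 1·275 + 200; 275 = 1·200 + 75; 200 = 2·75 + 50; 75 = 1·50 + 25; 50 = 2·25 + 0), and 25 | 25.
Extended Euclid: 275·(7) + 475·(-4) = 25. Scale by 1: u₀ = 7.
General solution u = u₀ + 19t; reducing mod 19 gives u = 7 (and v = -4).

7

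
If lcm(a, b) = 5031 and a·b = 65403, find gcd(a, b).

gcd·lcm = product, so gcd = 65403/5031 = 13.

13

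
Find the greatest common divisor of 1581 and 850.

Euclid: 1581 = 1·850 + 731; 850 = 1·731 + 119; 731 = 6·119 + 17; 119 = 7·17 + 0. Last nonzero remainder: 17.

17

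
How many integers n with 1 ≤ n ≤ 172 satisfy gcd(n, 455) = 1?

Prime factors of 455: 5, 7, 13. Count integers ≤ 172 divisible by none of them.
By inclusion–exclusion: 172 − ⌊172/5⌋ − ⌊172/7⌋ − ⌊172/13⌋ + ⌊172/35⌋ + ⌊172/65⌋ + ⌊172/91⌋ − ⌊172/455⌋ = 108.

108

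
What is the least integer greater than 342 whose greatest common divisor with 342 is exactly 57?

399

342 = 57·6. Any t with gcd(t, 342) = 57 is a multiple of 57, say 57s, with s coprime to 6.
Need s > 342/57, so s ≥ 7. First s ≥ 7 with gcd(s, 6) = 1 is s = 7. Thus t = 57·7 = 399.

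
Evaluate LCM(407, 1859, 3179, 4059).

407 = 11 · 37; 1859 = 11 · 13²; 3179 = 11 · 17²; 4059 = 3² · 11 · 41
lcm takes max exponent of each prime: 3² · 11 · 13² · 17² · 37 · 41 = 7335087903

7335087903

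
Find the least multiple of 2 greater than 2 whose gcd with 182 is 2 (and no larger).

4

gcd(t, 182) = 2 forces 2 | t; write t = 2s. Then gcd(2s, 2·91) = 2·gcd(s, 91), so need gcd(s, 91) = 1.
2s > 2 gives s ≥ 2. The least s ≥ 2 coprime to 91 is 2, so t = 2·2 = 4.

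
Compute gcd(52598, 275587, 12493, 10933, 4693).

gcd(52598, 275587): 275587 = 5·52598 + 12597; 52598 = 4·12597 + 2210; 12597 = 5·2210 + 1547; 2210 = 1·1547 + 663; 1547 = 2·663 + 221; 663 = 3·221 + 0 → 221
gcd(221, 12493): 12493 = 56·221 + 117; 221 = 1·117 + 104; 117 = 1·104 + 13; 104 = 8·13 + 0 → 13
gcd(13, 10933): 10933 = 841·13 + 0 → 13
gcd(13, 4693): 4693 = 361·13 + 0 → 13

13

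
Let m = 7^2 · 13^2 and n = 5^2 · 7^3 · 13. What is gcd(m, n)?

637

min exponent per shared prime: 7^2 · 13 = 637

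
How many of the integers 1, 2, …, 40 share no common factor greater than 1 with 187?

187 = 11·17. Inclusion–exclusion on these primes:
40 − ⌊40/11⌋ − ⌊40/17⌋ + ⌊40/187⌋ = 35

35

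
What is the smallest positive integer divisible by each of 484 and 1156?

gcd first: 1156 = 2·484 + 188; 484 = 2·188 + 108; 188 = 1·108 + 80; 108 = 1·80 + 28; 80 = 2·28 + 24; 28 = 1·24 + 4; 24 = 6·4 + 0 → gcd = 4
lcm = 484·1156/gcd = 559504/4 = 139876

139876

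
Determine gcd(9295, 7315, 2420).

9295 = 5 · 11 · 13²; 7315 = 5 · 7 · 11 · 19; 2420 = 2² · 5 · 11²
gcd takes min exponent of each prime: 5 · 11 = 55

55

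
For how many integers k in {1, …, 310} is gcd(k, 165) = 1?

150

165 = 3·5·11. Inclusion–exclusion on these primes:
310 − ⌊310/3⌋ − ⌊310/5⌋ − ⌊310/11⌋ + ⌊310/15⌋ + ⌊310/33⌋ + ⌊310/55⌋ − ⌊310/165⌋ = 150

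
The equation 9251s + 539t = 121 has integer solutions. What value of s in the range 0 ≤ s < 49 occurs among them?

32

Euclid: 9251 = 17·539 + 88; 539 = 6·88 + 11; 88 = 8·11 + 0 → gcd = 11; 121 = 11·11.
Back-substitution yields 9251·(-6) + 539·(103) = 11, so one solution is s = -6·11 = -66, t = 103·11 = 1133.
Solutions in s differ by 539/11 = 49; the one in [0, 49) is -66 mod 49 = 32.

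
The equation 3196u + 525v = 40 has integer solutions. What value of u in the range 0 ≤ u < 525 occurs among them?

115

Reduce mod 525: 3196u ≡ 40 (mod 525). With g = gcd(3196, 525) = 1 dividing 40, divide through: 3196u ≡ 40 (mod 525).
Since gcd(3196, 525) = 1, u ≡ 40·(3196)⁻¹ ≡ 115 (mod 525). Smallest non-negative: 115.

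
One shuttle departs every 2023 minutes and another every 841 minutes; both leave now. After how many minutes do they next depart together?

gcd first: 2023 = 2·841 + 341; 841 = 2·341 + 159; 341 = 2·159 + 23; 159 = 6·23 + 21; 23 = 1·21 + 2; 21 = 10·2 + 1; 2 = 2·1 + 0 → gcd = 1
lcm = 2023·841/gcd = 1701343/1 = 1701343

1701343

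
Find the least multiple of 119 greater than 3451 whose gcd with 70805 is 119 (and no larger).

Multiples of 119 above 3451: 119·30, 119·31, … . Need the cofactor coprime to 70805/119 = 595.
Checking s = 30, 31, … the first with gcd(s, 595) = 1 is s = 31, giving 3689.

3689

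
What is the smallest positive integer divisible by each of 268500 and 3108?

gcd first: 268500 = 86·3108 + 1212; 3108 = 2·1212 + 684; 1212 = 1·684 + 528; 684 = 1·528 + 156; 528 = 3·156 + 60; 156 = 2·60 + 36; 60 = 1·36 + 24; 36 = 1·24 + 12; 24 = 2·12 + 0 → gcd = 12
lcm = 268500·3108/gcd = 834498000/12 = 69541500

69541500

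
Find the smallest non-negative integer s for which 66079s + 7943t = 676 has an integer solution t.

41

Reduce mod 7943: 66079s ≡ 676 (mod 7943). With g = gcd(66079, 7943) = 169 dividing 676, divide through: 391s ≡ 4 (mod 47).
Since gcd(391, 47) = 1, s ≡ 4·(391)⁻¹ ≡ 41 (mod 47). Smallest non-negative: 41.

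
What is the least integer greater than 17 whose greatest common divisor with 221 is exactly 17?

Multiples of 17 above 17: 17·2, 17·3, … . Need the cofactor coprime to 221/17 = 13.
Checking s = 2, 3, … the first with gcd(s, 13) = 1 is s = 2, giving 34.

34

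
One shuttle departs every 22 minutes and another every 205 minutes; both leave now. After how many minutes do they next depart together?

gcd first: 205 = 9·22 + 7; 22 = 3·7 + 1; 7 = 7·1 + 0 → gcd = 1
lcm = 22·205/gcd = 4510/1 = 4510

4510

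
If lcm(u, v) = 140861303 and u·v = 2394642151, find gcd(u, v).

gcd·lcm = product, so gcd = 2394642151/140861303 = 17.

17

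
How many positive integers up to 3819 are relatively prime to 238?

Prime factors of 238: 2, 7, 17. Count integers ≤ 3819 divisible by none of them.
By inclusion–exclusion: 3819 − ⌊3819/2⌋ − ⌊3819/7⌋ − ⌊3819/17⌋ + ⌊3819/14⌋ + ⌊3819/34⌋ + ⌊3819/119⌋ − ⌊3819/238⌋ = 1541.

1541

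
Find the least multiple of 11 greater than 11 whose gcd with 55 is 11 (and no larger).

22

55 = 11·5. Any x with gcd(x, 55) = 11 is a multiple of 11, say 11s, with s coprime to 5.
Need s > 11/11, so s ≥ 2. First s ≥ 2 with gcd(s, 5) = 1 is s = 2. Thus x = 11·2 = 22.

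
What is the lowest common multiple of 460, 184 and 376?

lcm(460, 184) = 460·184/gcd = 84640/92 = 920
lcm(920, 376) = 920·376/gcd = 345920/8 = 43240

43240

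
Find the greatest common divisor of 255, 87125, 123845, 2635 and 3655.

85

255 = 3 · 5 · 17; 87125 = 5³ · 17 · 41; 123845 = 5 · 17 · 31 · 47; 2635 = 5 · 17 · 31; 3655 = 5 · 17 · 43
gcd takes min exponent of each prime: 5 · 17 = 85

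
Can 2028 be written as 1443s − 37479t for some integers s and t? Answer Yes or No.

Yes

gcd(1443, 37479): 37479 = 25·1443 + 1404; 1443 = 1·1404 + 39; 1404 = 36·39 + 0 → 39
39 divides 2028, so a solution exists.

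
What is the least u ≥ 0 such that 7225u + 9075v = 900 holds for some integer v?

Euclid: 9075 = 1·7225 + 1850; 7225 = 3·1850 + 1675; 1850 = 1·1675 + 175; 1675 = 9·175 + 100; 175 = 1·100 + 75; 100 = 1·75 + 25; 75 = 3·25 + 0 → gcd = 25; 900 = 25·36.
Back-substitution yields 7225·(103) + 9075·(-82) = 25, so one solution is u = 103·36 = 3708, v = -82·36 = -2952.
Solutions in u differ by 9075/25 = 363; the one in [0, 363) is 3708 mod 363 = 78.

78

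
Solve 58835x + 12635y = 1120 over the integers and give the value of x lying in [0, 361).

Reduce mod 12635: 58835x ≡ 1120 (mod 12635). With g = gcd(58835, 12635) = 35 dividing 1120, divide through: 1681x ≡ 32 (mod 361).
Since gcd(1681, 361) = 1, x ≡ 32·(1681)⁻¹ ≡ 221 (mod 361). Smallest non-negative: 221.

221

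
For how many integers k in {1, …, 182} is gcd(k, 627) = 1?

627 = 3·11·19. Inclusion–exclusion on these primes:
182 − ⌊182/3⌋ − ⌊182/11⌋ − ⌊182/19⌋ + ⌊182/33⌋ + ⌊182/57⌋ + ⌊182/209⌋ − ⌊182/627⌋ = 105

105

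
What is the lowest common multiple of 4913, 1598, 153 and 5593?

4913 = 17³; 1598 = 2 · 17 · 47; 153 = 3² · 17; 5593 = 7 · 17 · 47
lcm takes max exponent of each prime: 2 · 3² · 7 · 17³ · 47 = 29094786

29094786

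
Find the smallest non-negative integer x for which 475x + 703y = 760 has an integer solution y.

Euclid: 703 = 1·475 + 228; 475 = 2·228 + 19; 228 = 12·19 + 0 → gcd = 19; 760 = 19·40.
Back-substitution yields 475·(3) + 703·(-2) = 19, so one solution is x = 3·40 = 120, y = -2·40 = -80.
Solutions in x differ by 703/19 = 37; the one in [0, 37) is 120 mod 37 = 9.

9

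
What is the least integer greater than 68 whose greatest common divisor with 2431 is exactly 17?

85

2431 = 17·143. Any a with gcd(a, 2431) = 17 is a multiple of 17, say 17s, with s coprime to 143.
Need s > 68/17, so s ≥ 5. First s ≥ 5 with gcd(s, 143) = 1 is s = 5. Thus a = 17·5 = 85.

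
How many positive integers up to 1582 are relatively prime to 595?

1021

Prime factors of 595: 5, 7, 17. Count integers ≤ 1582 divisible by none of them.
By inclusion–exclusion: 1582 − ⌊1582/5⌋ − ⌊1582/7⌋ − ⌊1582/17⌋ + ⌊1582/35⌋ + ⌊1582/85⌋ + ⌊1582/119⌋ − ⌊1582/595⌋ = 1021.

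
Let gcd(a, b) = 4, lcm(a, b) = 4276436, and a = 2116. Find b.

8084

Using ab = gcd(a,b)·lcm(a,b) = 4·4276436 = 17105744, we get b = 17105744/2116 = 8084.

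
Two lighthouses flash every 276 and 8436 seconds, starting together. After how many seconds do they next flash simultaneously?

194028

gcd first: 8436 = 30·276 + 156; 276 = 1·156 + 120; 156 = 1·120 + 36; 120 = 3·36 + 12; 36 = 3·12 + 0 → gcd = 12
lcm = 276·8436/gcd = 2328336/12 = 194028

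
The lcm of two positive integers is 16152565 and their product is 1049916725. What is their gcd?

65

From gcd × lcm = ab: gcd = 1049916725 / 16152565 = 65.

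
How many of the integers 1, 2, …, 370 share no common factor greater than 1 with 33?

225

Prime factors of 33: 3, 11. Count integers ≤ 370 divisible by none of them.
By inclusion–exclusion: 370 − ⌊370/3⌋ − ⌊370/11⌋ + ⌊370/33⌋ = 225.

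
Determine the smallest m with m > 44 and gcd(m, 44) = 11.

44 = 11·4. Any m with gcd(m, 44) = 11 is a multiple of 11, say 11s, with s coprime to 4.
Need s > 44/11, so s ≥ 5. First s ≥ 5 with gcd(s, 4) = 1 is s = 5. Thus m = 11·5 = 55.

55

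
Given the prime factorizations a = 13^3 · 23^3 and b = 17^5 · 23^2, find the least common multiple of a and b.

37954054061443

max exponent per prime: 13^3 · 17^5 · 23^3 = 37954054061443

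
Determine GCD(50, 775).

50 = 2 · 5²
775 = 5² · 31
Common: 5² = 25

25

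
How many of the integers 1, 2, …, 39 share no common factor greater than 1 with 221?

221 = 13·17. Inclusion–exclusion on these primes:
39 − ⌊39/13⌋ − ⌊39/17⌋ + ⌊39/221⌋ = 34

34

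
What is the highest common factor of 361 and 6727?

1

Euclid: 6727 = 18·361 + 229; 361 = 1·229 + 132; 229 = 1·132 + 97; 132 = 1·97 + 35; 97 = 2·35 + 27; 35 = 1·27 + 8; 27 = 3·8 + 3; 8 = 2·3 + 2; 3 = 1·2 + 1; 2 = 2·1 + 0. Last nonzero remainder: 1.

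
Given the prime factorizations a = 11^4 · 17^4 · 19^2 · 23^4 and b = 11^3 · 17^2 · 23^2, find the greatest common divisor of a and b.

min exponent per shared prime: 11^3 · 17^2 · 23^2 = 203484611

203484611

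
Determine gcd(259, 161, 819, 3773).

gcd(259, 161): 259 = 1·161 + 98; 161 = 1·98 + 63; 98 = 1·63 + 35; 63 = 1·35 + 28; 35 = 1·28 + 7; 28 = 4·7 + 0 → 7
gcd(7, 819): 819 = 117·7 + 0 → 7
gcd(7, 3773): 3773 = 539·7 + 0 → 7

7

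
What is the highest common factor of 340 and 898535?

Euclid: 898535 = 2642·340 + 255; 340 = 1·255 + 85; 255 = 3·85 + 0. Last nonzero remainder: 85.

85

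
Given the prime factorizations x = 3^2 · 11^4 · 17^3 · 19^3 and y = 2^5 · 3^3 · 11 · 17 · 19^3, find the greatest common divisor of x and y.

min exponent per shared prime: 3^2 · 11 · 17 · 19^3 = 11543697

11543697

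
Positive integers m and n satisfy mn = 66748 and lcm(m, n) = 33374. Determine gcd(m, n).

From gcd × lcm = mn: gcd = 66748 / 33374 = 2.

2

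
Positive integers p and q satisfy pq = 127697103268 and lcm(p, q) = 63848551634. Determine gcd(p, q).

From gcd × lcm = pq: gcd = 127697103268 / 63848551634 = 2.

2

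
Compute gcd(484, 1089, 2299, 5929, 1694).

121

484 = 2² · 11²; 1089 = 3² · 11²; 2299 = 11² · 19; 5929 = 7² · 11²; 1694 = 2 · 7 · 11²
gcd takes min exponent of each prime: 11² = 121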